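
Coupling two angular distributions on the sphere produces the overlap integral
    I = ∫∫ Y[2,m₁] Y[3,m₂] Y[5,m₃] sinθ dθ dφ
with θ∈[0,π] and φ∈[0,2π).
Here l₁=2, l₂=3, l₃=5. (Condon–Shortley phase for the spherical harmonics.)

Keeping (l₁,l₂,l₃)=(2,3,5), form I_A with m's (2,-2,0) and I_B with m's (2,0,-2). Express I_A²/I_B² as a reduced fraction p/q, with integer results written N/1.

1/7

l's match ⇒ only the (l;m) 3-j factors differ between A and B.
A: triangle coeff Δ(2,3,5) = 1/2310; Σ_t [0,0]: t=0:+1/2880 = 1/2880; (3j)²=1/462 [(2 3 5; 2 -2 0)], sign=-1
B: triangle coeff Δ(2,3,5) = 1/2310; Σ_t [0,0]: t=0:+1/864 = 1/864; (3j)²=1/66 [(2 3 5; 2 0 -2)], sign=-1
I_A²/I_B² = (1/462)/(1/66) = 1/7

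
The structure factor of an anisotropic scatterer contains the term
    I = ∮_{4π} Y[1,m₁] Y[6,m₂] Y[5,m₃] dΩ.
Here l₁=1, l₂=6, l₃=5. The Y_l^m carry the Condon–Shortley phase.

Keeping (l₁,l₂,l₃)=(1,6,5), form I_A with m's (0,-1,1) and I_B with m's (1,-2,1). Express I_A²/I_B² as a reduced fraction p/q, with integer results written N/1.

Shared (l₁,l₂,l₃)=(1,6,5): N and (l;000)² cancel in I_A²/I_B².
A: Δ = 2!·0!·10!/13! = 1/858; Racah Σ t=1..1: t=1:−1/17280 = -1/17280; ⇒ 3j(1 6 5; 0 -1 1)² = 35/858, sgn -1
B: Δ = 2!·0!·10!/13! = 1/858; Racah Σ t=0..0: t=0:+1/34560 = 1/34560; ⇒ 3j(1 6 5; 1 -2 1)² = 14/429, sgn +1
I_A²/I_B² = (35/858)/(14/429) = 5/4

5/4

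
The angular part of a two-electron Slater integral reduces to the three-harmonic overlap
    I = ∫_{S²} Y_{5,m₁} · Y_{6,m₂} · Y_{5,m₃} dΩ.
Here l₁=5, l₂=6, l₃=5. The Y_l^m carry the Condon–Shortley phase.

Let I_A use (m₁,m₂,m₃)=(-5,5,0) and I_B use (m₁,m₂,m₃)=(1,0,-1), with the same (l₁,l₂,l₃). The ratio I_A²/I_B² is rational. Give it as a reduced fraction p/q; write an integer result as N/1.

l's match ⇒ only the (l;m) 3-j factors differ between A and B.
A: triangle coeff Δ(5,6,5) = 1/28588560; Σ_t [6,6]: t=6:+1/2073600 = 1/2073600; (3j)²=15/884 [(5 6 5; -5 5 0)], sign=-1
B: triangle coeff Δ(5,6,5) = 1/28588560; Σ_t [0,4]: t=0:+1/12441600 t=1:−1/86400 t=2:+1/9216 t=3:−1/7776 t=4:+1/55296 = -7/518400; (3j)²=12/12155 [(5 6 5; 1 0 -1)], sign=-1
I_A²/I_B² = (15/884)/(12/12155) = 275/16

275/16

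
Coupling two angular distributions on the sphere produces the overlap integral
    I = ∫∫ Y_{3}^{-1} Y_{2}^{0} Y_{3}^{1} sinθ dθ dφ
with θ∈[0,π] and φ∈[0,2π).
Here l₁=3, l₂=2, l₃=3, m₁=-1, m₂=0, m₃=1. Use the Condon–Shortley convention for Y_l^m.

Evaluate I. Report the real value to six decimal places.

-0.126157

Checks pass: Σm=0; 8 even; l₃=3∈[1,5].
(2·3+1)(2·2+1)(2·3+1) = 245
Δ: 2! 4! 2! / 9! → 1/3780
sum: t=0:+1/24 t=1:−1/4 t=2:+1/24 = -1/6
3j²(3 2 3; 0 0 0) = Δ·Π!·Σ² = 4/105  (sign +1)
sum: t=0:+1/96 t=1:−1/6 t=2:+1/16 = -3/32
3j²(3 2 3; -1 0 1) = Δ·Π!·Σ² = 3/140  (sign -1)
combine: 4πI² = 245·4/105·3/140 = 1/5
take √, sign -1: I = -0.12615663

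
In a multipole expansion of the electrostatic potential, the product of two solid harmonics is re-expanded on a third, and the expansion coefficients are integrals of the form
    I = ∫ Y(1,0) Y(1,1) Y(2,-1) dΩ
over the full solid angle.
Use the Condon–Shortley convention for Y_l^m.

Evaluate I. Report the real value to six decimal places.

-0.218510

Checks pass: Σm=0; 4 even; l₃=2∈[0,2].
(2·1+1)(2·1+1)(2·2+1) = 45
Δ: 0! 2! 2! / 5! → 1/30
sum: t=0:+1/1 = 1/1
3j²(1 1 2; 0 0 0) = Δ·Π!·Σ² = 2/15  (sign +1)
sum: t=0:+1/2 = 1/2
3j²(1 1 2; 0 1 -1) = Δ·Π!·Σ² = 1/10  (sign -1)
combine: 4πI² = 45·2/15·1/10 = 3/5
take √, sign -1: I = -0.21850969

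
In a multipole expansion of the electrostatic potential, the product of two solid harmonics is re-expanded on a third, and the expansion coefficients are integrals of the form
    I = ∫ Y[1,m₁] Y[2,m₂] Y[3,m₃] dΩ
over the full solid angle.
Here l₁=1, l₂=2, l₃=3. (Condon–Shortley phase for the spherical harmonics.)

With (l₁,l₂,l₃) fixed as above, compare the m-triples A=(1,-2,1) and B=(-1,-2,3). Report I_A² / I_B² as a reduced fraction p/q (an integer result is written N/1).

1/15

Shared (l₁,l₂,l₃)=(1,2,3): N and (l;000)² cancel in I_A²/I_B².
A: Δ = 0!·2!·4!/7! = 1/105; Racah Σ t=0..0: t=0:+1/48 = 1/48; ⇒ 3j(1 2 3; 1 -2 1)² = 1/105, sgn +1
B: Δ = 0!·2!·4!/7! = 1/105; Racah Σ t=0..0: t=0:+1/48 = 1/48; ⇒ 3j(1 2 3; -1 -2 3)² = 1/7, sgn +1
I_A²/I_B² = (1/105)/(1/7) = 1/15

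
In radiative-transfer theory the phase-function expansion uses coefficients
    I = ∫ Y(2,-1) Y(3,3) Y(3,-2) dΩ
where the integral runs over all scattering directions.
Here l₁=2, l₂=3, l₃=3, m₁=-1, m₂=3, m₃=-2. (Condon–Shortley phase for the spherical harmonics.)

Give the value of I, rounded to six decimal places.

Checks pass: Σm=0; 8 even; l₃=3∈[1,5].
(2·2+1)(2·3+1)(2·3+1) = 245
Δ: 2! 2! 4! / 9! → 1/3780
sum: t=0:+1/24 t=1:−1/4 t=2:+1/24 = -1/6
3j²(2 3 3; 0 0 0) = Δ·Π!·Σ² = 4/105  (sign +1)
sum: t=2:+1/48 = 1/48
3j²(2 3 3; -1 3 -2) = Δ·Π!·Σ² = 5/84  (sign -1)
combine: 4πI² = 245·4/105·5/84 = 5/9
take √, sign -1: I = -0.21026104

-0.210261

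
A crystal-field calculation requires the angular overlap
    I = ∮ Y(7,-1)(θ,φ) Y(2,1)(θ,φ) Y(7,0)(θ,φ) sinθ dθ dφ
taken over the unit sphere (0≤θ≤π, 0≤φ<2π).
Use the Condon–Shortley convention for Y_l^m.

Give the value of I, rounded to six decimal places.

m-sum 0 ✓  L=16 even ✓  5≤7≤9 ✓
Π(2lᵢ+1) = 15×5×15 = 1125
triangle coeff Δ(7,2,7) = 1/185640
Σ_t [0,2]: t=0:+1/2419200 t=1:−1/518400 t=2:+1/2419200 = -1/907200
(3j)²=56/3315 [(7 2 7; 0 0 0)], sign=+1
Σ_t [1,2]: t=1:−1/1209600 t=2:+1/1036800 = 1/7257600
(3j)²=1/2210 [(7 2 7; -1 1 0)], sign=-1
⇒ 4πI² = 420/48841
I = (-1)√(420/48841/(4π)) = -0.02615938

-0.026159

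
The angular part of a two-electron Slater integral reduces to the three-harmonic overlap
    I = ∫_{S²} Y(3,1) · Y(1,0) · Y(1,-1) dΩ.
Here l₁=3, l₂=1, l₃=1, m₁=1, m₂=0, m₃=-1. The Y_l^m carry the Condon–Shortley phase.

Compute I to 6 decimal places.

triangle: need 2≤l₃≤4, have 1; I=0

0.000000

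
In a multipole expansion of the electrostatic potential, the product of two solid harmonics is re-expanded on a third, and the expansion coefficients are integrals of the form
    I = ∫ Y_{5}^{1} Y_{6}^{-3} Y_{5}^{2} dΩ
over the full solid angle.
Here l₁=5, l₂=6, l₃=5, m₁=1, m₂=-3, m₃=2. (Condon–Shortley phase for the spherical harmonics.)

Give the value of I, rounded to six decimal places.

m-sum 0 ✓  L=16 even ✓  1≤5≤11 ✓
Π(2lᵢ+1) = 11×13×11 = 1573
triangle coeff Δ(5,6,5) = 1/28588560
Σ_t [1,5]: t=1:−1/345600 t=2:+1/13824 t=3:−1/5184 t=4:+1/13824 t=5:−1/345600 = -7/129600
(3j)²=80/7293 [(5 6 5; 0 0 0)], sign=+1
Σ_t [0,3]: t=0:+1/622080 t=1:−1/34560 t=2:+1/23040 t=3:−1/155520 = 1/103680
(3j)²=9/2431 [(5 6 5; 1 -3 2)], sign=-1
⇒ 4πI² = 240/3757
I = (-1)√(240/3757/(4π)) = -0.07129845

-0.071298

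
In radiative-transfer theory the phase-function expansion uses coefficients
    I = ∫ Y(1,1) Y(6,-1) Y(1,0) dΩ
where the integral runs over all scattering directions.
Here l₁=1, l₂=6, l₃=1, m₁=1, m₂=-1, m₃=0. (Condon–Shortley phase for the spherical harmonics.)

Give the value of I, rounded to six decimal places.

0.000000

triangle: need 5≤l₃≤7, have 1; I=0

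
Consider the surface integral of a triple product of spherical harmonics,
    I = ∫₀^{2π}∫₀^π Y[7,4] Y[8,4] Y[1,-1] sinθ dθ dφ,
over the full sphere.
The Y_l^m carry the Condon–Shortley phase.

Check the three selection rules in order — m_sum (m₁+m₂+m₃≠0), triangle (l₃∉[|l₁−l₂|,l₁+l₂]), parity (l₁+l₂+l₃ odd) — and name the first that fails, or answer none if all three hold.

azimuthal sum: 4 + 4 − 1 = 7  ✗
1 ≤ 1 ≤ 15 (triangle on l)
L = 7 + 8 + 1 = 16 (even)

m_sum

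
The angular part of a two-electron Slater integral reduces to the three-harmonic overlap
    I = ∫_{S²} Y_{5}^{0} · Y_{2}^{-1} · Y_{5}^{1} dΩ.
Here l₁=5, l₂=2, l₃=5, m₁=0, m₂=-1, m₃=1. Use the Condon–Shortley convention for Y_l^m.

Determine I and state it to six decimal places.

-0.036166

Rules hold: Σm=0, L=12 even, 3≤5≤7.
N = 11·5·11 = 605
Δ = 2!·8!·2!/13! = 1/38610
Racah Σ t=0..2: t=0:+1/2880 t=1:−1/576 t=2:+1/2880 = -1/960
⇒ 3j(5 2 5; 0 0 0)² = 10/429, sgn +1
Racah Σ t=0..1: t=0:+1/1440 t=1:−1/1152 = -1/5760
⇒ 3j(5 2 5; 0 -1 1)² = 1/858, sgn -1
4πI² = N·(3j₀)²·(3jₘ)² = 25/1521
I = -1·√(0.0164366/4π) = -0.03616600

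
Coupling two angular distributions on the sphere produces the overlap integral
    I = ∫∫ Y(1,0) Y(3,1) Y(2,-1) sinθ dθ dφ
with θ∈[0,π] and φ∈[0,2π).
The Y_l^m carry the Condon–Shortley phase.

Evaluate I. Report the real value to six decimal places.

m-sum 0 ✓  L=6 even ✓  2≤2≤4 ✓
Π(2lᵢ+1) = 3×7×5 = 105
triangle coeff Δ(1,3,2) = 1/105
Σ_t [1,1]: t=1:−1/4 = -1/4
(3j)²=3/35 [(1 3 2; 0 0 0)], sign=-1
Σ_t [1,1]: t=1:−1/6 = -1/6
(3j)²=8/105 [(1 3 2; 0 1 -1)], sign=+1
⇒ 4πI² = 24/35
I = (-1)√(24/35/(4π)) = -0.23359668

-0.233597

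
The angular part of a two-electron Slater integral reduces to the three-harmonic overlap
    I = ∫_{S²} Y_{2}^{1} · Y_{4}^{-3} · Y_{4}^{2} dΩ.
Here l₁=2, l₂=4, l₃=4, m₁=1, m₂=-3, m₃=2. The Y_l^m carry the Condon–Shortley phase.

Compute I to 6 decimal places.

Rules hold: Σm=0, L=10 even, 2≤4≤6.
N = 5·9·9 = 405
Δ = 2!·2!·6!/11! = 1/13860
Racah Σ t=0..2: t=0:+1/192 t=1:−1/36 t=2:+1/192 = -5/288
⇒ 3j(2 4 4; 0 0 0)² = 20/693, sgn -1
Racah Σ t=0..1: t=0:+1/240 t=1:−1/1440 = 1/288
⇒ 3j(2 4 4; 1 -3 2)² = 5/132, sgn +1
4πI² = N·(3j₀)²·(3jₘ)² = 375/847
I = -1·√(0.442739/4π) = -0.18770204

-0.187702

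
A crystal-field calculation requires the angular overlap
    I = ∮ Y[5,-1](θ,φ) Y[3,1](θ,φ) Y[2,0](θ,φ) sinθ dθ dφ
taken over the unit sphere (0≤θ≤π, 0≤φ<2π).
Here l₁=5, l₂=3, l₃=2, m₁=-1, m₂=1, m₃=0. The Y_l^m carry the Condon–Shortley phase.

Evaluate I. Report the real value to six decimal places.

Rules hold: Σm=0, L=10 even, 2≤2≤8.
N = 11·7·5 = 385
Δ = 6!·4!·0!/11! = 1/2310
Racah Σ t=3..3: t=3:−1/144 = -1/144
⇒ 3j(5 3 2; 0 0 0)² = 10/231, sgn -1
Racah Σ t=4..4: t=4:+1/192 = 1/192
⇒ 3j(5 3 2; -1 1 0)² = 3/77, sgn +1
4πI² = N·(3j₀)²·(3jₘ)² = 50/77
I = -1·√(0.649351/4π) = -0.22731846

-0.227318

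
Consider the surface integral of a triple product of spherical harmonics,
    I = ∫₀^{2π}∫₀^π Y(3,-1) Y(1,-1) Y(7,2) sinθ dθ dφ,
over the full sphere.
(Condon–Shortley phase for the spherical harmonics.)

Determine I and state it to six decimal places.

l₃=7 ∉ [2,4] — triangle fails ⇒ I = 0

0.000000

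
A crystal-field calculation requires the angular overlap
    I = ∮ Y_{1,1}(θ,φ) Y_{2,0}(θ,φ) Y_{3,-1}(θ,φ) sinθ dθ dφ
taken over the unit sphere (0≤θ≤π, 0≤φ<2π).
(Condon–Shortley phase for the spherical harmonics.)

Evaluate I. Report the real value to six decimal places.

m-sum 0 ✓  L=6 even ✓  1≤3≤3 ✓
Π(2lᵢ+1) = 3×5×7 = 105
triangle coeff Δ(1,2,3) = 1/105
Σ_t [0,0]: t=0:+1/4 = 1/4
(3j)²=3/35 [(1 2 3; 0 0 0)], sign=-1
Σ_t [0,0]: t=0:+1/8 = 1/8
(3j)²=2/35 [(1 2 3; 1 0 -1)], sign=+1
⇒ 4πI² = 18/35
I = (-1)√(18/35/(4π)) = -0.20230066

-0.202301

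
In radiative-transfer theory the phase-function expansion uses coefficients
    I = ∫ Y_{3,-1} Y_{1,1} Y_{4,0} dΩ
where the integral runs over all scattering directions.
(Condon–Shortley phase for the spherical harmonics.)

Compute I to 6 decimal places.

m-sum 0 ✓  L=8 even ✓  2≤4≤4 ✓
Π(2lᵢ+1) = 7×3×9 = 189
triangle coeff Δ(3,1,4) = 1/252
Σ_t [0,0]: t=0:+1/36 = 1/36
(3j)²=4/63 [(3 1 4; 0 0 0)], sign=+1
Σ_t [0,0]: t=0:+1/96 = 1/96
(3j)²=1/42 [(3 1 4; -1 1 0)], sign=+1
⇒ 4πI² = 2/7
I = (+1)√(2/7/(4π)) = 0.15078601

0.150786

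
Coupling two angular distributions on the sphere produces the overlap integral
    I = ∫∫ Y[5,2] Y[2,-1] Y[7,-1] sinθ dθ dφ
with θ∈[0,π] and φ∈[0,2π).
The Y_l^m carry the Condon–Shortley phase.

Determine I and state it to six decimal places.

Checks pass: Σm=0; 14 even; l₃=7∈[3,7].
(2·5+1)(2·2+1)(2·7+1) = 825
Δ: 0! 10! 4! / 15! → 1/15015
sum: t=0:+1/57600 = 1/57600
3j²(5 2 7; 0 0 0) = Δ·Π!·Σ² = 21/715  (sign -1)
sum: t=0:+1/181440 = 1/181440
3j²(5 2 7; 2 -1 -1) = Δ·Π!·Σ² = 32/3003  (sign +1)
combine: 4πI² = 825·21/715·32/3003 = 480/1859
take √, sign -1: I = -0.14334284

-0.143343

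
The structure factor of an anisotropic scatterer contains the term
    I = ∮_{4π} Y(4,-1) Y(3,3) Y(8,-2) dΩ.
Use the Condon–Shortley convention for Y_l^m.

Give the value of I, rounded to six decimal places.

0.000000

l₃=8 ∉ [1,7] — triangle fails ⇒ I = 0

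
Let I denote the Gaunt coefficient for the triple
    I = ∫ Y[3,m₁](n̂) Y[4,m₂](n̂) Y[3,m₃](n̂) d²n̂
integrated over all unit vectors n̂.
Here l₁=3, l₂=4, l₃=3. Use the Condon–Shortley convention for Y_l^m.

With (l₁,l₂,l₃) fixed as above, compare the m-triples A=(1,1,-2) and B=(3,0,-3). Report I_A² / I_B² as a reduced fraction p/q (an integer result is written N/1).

32/9

Shared (l₁,l₂,l₃)=(3,4,3): N and (l;000)² cancel in I_A²/I_B².
A: Δ = 4!·2!·4!/11! = 1/34650; Racah Σ t=1..2: t=1:−1/144 t=2:+1/48 = 1/72; ⇒ 3j(3 4 3; 1 1 -2)² = 16/693, sgn -1
B: Δ = 4!·2!·4!/11! = 1/34650; Racah Σ t=0..0: t=0:+1/1152 = 1/1152; ⇒ 3j(3 4 3; 3 0 -3)² = 1/154, sgn +1
I_A²/I_B² = (16/693)/(1/154) = 32/9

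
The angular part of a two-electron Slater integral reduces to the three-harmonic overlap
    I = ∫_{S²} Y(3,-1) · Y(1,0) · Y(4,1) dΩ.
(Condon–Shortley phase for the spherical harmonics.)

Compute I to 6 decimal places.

m-sum 0 ✓  L=8 even ✓  2≤4≤4 ✓
Π(2lᵢ+1) = 7×3×9 = 189
triangle coeff Δ(3,1,4) = 1/252
Σ_t [0,0]: t=0:+1/36 = 1/36
(3j)²=4/63 [(3 1 4; 0 0 0)], sign=+1
Σ_t [0,0]: t=0:+1/48 = 1/48
(3j)²=5/84 [(3 1 4; -1 0 1)], sign=-1
⇒ 4πI² = 5/7
I = (-1)√(5/7/(4π)) = -0.23841361

-0.238414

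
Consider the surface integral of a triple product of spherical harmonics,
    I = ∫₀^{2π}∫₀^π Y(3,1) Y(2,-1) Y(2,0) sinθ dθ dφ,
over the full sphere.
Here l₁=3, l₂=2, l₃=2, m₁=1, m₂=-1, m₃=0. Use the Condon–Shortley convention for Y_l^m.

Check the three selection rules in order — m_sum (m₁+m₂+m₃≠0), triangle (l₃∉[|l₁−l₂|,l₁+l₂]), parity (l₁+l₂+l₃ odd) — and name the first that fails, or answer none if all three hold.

parity

azimuthal sum: 1 − 1 + 0 = 0  ✓
1 ≤ 2 ≤ 5 (triangle on l)  ✓
L = 3 + 2 + 2 = 7 (odd)  ✗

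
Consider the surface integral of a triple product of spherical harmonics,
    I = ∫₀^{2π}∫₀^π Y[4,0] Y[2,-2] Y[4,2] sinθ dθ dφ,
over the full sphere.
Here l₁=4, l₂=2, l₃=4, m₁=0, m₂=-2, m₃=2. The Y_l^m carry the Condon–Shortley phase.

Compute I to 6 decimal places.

m-sum 0 ✓  L=10 even ✓  2≤4≤6 ✓
Π(2lᵢ+1) = 9×5×9 = 405
triangle coeff Δ(4,2,4) = 1/13860
Σ_t [0,2]: t=0:+1/192 t=1:−1/36 t=2:+1/192 = -5/288
(3j)²=20/693 [(4 2 4; 0 0 0)], sign=-1
Σ_t [0,0]: t=0:+1/192 = 1/192
(3j)²=3/77 [(4 2 4; 0 -2 2)], sign=+1
⇒ 4πI² = 2700/5929
I = (-1)√(2700/5929/(4π)) = -0.19036462

-0.190365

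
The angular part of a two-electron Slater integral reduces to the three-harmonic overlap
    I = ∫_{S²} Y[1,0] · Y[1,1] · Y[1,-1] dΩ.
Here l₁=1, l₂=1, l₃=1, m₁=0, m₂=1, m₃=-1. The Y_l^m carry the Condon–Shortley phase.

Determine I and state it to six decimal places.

L=3 odd ⇒ parity kills the (l;000) factor ⇒ I = 0

0.000000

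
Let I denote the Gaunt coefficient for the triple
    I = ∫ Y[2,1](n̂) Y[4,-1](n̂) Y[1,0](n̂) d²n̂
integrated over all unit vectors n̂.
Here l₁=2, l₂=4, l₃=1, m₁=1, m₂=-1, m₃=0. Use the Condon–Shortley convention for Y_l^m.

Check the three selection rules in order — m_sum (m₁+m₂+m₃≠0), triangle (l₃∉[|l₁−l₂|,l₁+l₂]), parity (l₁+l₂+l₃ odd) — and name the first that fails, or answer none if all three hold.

triangle

azimuthal sum: 1 − 1 + 0 = 0  ✓
2 ≤ 1 ≤ 6 (triangle on l)  ✗
L = 2 + 4 + 1 = 7 (odd)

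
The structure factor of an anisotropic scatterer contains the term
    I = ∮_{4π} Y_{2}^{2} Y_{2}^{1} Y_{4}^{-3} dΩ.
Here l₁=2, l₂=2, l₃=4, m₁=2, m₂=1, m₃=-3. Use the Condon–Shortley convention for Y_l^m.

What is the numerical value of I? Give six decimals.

Rules hold: Σm=0, L=8 even, 0≤4≤4.
N = 5·5·9 = 225
Δ = 0!·4!·4!/9! = 1/630
Racah Σ t=0..0: t=0:+1/16 = 1/16
⇒ 3j(2 2 4; 0 0 0)² = 2/35, sgn +1
Racah Σ t=0..0: t=0:+1/144 = 1/144
⇒ 3j(2 2 4; 2 1 -3)² = 1/18, sgn -1
4πI² = N·(3j₀)²·(3jₘ)² = 5/7
I = -1·√(0.714286/4π) = -0.23841361

-0.238414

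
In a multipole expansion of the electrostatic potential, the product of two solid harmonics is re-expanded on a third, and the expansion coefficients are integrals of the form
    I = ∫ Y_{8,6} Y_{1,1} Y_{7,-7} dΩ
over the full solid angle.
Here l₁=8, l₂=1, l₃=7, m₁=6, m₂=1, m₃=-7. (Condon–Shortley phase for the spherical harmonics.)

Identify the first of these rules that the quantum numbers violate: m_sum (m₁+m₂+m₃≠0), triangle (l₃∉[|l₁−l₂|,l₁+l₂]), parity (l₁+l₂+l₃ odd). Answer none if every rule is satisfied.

Σmᵢ = 0  ✓
l₃∈[|l₁−l₂|,l₁+l₂]=[7,9], have l₃=7  ✓
Σlᵢ = 16 ⇒ even  ✓

none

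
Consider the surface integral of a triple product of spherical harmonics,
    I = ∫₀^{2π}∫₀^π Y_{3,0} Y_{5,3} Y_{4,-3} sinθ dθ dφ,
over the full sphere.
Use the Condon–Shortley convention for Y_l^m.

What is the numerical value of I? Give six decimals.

Checks pass: Σm=0; 12 even; l₃=4∈[2,8].
(2·3+1)(2·5+1)(2·4+1) = 693
Δ: 4! 2! 6! / 13! → 1/180180
sum: t=1:−1/576 t=2:+1/144 t=3:−1/576 = 1/288
3j²(3 5 4; 0 0 0) = Δ·Π!·Σ² = 20/1001  (sign +1)
sum: t=2:+1/2880 t=3:−1/1440 = -1/2880
3j²(3 5 4; 0 3 -3) = Δ·Π!·Σ² = 7/715  (sign +1)
combine: 4πI² = 693·20/1001·7/715 = 252/1859
take √, sign +1: I = 0.10386175

0.103862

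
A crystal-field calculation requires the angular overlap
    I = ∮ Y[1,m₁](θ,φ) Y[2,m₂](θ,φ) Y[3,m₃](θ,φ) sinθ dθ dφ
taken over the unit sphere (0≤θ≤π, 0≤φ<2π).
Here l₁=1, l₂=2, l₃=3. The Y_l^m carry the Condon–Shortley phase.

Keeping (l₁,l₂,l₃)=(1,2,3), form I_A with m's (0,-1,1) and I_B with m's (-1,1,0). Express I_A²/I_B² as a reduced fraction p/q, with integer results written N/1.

l's match ⇒ only the (l;m) 3-j factors differ between A and B.
A: triangle coeff Δ(1,2,3) = 1/105; Σ_t [0,0]: t=0:+1/6 = 1/6; (3j)²=8/105 [(1 2 3; 0 -1 1)], sign=+1
B: triangle coeff Δ(1,2,3) = 1/105; Σ_t [0,0]: t=0:+1/12 = 1/12; (3j)²=1/35 [(1 2 3; -1 1 0)], sign=-1
I_A²/I_B² = (8/105)/(1/35) = 8/3

8/3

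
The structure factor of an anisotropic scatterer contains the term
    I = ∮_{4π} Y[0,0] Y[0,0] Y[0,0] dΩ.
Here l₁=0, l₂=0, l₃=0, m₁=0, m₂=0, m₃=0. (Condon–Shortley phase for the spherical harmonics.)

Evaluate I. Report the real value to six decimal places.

m-sum 0 ✓  L=0 even ✓  0≤0≤0 ✓
Π(2lᵢ+1) = 1×1×1 = 1
triangle coeff Δ(0,0,0) = 1/1
Σ_t [0,0]: t=0:+1/1 = 1/1
(3j)²=1/1 [(0 0 0; 0 0 0)], sign=+1
(m-triple is (0,0,0) — same symbol as above.)
⇒ 4πI² = 1/1
I = (+1)√(1/1/(4π)) = 0.28209479

0.282095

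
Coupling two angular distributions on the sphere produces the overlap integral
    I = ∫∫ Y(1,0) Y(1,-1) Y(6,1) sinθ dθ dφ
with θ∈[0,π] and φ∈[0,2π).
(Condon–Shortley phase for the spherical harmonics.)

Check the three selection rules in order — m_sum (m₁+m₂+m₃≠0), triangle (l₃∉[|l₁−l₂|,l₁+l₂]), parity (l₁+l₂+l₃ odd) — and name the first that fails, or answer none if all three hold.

triangle

Σmᵢ = 0  ✓
l₃∈[|l₁−l₂|,l₁+l₂]=[0,2], have l₃=6  ✗
Σlᵢ = 8 ⇒ even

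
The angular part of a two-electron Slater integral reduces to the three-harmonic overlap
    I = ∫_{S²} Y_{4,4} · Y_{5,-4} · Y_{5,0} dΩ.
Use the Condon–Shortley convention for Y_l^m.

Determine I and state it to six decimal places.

Checks pass: Σm=0; 14 even; l₃=5∈[1,9].
(2·4+1)(2·5+1)(2·5+1) = 1089
Δ: 4! 4! 6! / 15! → 1/3153150
sum: t=0:+1/69120 t=1:−1/1728 t=2:+1/576 t=3:−1/1728 t=4:+1/69120 = 7/11520
3j²(4 5 5; 0 0 0) = Δ·Π!·Σ² = 2/143  (sign -1)
sum: t=0:+1/69120 = 1/69120
3j²(4 5 5; 4 -4 0) = Δ·Π!·Σ² = 2/143  (sign -1)
combine: 4πI² = 1089·2/143·2/143 = 36/169
take √, sign +1: I = 0.13019760

0.130198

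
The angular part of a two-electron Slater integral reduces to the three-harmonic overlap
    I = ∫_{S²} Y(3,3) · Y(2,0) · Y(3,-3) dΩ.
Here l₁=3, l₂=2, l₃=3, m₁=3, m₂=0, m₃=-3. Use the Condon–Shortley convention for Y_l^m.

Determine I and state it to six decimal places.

0.210261

Rules hold: Σm=0, L=8 even, 1≤3≤5.
N = 7·5·7 = 245
Δ = 2!·4!·2!/9! = 1/3780
Racah Σ t=0..2: t=0:+1/24 t=1:−1/4 t=2:+1/24 = -1/6
⇒ 3j(3 2 3; 0 0 0)² = 4/105, sgn +1
Racah Σ t=0..0: t=0:+1/96 = 1/96
⇒ 3j(3 2 3; 3 0 -3)² = 5/84, sgn +1
4πI² = N·(3j₀)²·(3jₘ)² = 5/9
I = +1·√(0.555556/4π) = 0.21026104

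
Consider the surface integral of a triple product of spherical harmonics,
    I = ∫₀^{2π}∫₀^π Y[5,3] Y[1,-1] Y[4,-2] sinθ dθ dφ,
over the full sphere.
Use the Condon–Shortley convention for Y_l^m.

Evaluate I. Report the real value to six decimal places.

Rules hold: Σm=0, L=10 even, 4≤4≤6.
N = 11·3·9 = 297
Δ = 2!·8!·0!/11! = 1/495
Racah Σ t=1..1: t=1:−1/576 = -1/576
⇒ 3j(5 1 4; 0 0 0)² = 5/99, sgn -1
Racah Σ t=0..0: t=0:+1/2880 = 1/2880
⇒ 3j(5 1 4; 3 -1 -2)² = 28/495, sgn +1
4πI² = N·(3j₀)²·(3jₘ)² = 28/33
I = -1·√(0.848485/4π) = -0.25984664

-0.259847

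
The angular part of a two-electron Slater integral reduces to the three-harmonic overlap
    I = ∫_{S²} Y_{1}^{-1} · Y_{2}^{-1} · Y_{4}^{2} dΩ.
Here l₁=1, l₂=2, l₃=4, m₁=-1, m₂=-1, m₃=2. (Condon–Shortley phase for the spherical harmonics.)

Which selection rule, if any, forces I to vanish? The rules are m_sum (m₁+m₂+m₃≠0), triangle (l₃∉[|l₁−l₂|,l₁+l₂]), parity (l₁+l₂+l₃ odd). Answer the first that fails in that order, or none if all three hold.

triangle

Σmᵢ = 0  ✓
l₃∈[|l₁−l₂|,l₁+l₂]=[1,3], have l₃=4  ✗
Σlᵢ = 7 ⇒ odd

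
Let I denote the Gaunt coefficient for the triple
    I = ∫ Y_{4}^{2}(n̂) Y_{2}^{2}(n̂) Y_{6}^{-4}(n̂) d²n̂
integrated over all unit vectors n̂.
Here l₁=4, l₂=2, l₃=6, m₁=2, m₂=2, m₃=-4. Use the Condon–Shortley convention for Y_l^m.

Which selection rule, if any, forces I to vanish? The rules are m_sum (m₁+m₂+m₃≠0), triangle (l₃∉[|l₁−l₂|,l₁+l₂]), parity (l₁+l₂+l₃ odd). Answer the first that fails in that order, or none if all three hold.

none

azimuthal sum: 2 + 2 − 4 = 0  ✓
2 ≤ 6 ≤ 6 (triangle on l)  ✓
L = 4 + 2 + 6 = 12 (even)  ✓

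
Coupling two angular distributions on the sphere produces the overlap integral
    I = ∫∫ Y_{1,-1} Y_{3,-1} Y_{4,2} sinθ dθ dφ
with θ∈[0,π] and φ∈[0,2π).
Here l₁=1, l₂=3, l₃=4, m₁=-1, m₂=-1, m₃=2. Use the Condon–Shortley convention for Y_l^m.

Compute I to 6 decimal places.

0.238414

m-sum 0 ✓  L=8 even ✓  2≤4≤4 ✓
Π(2lᵢ+1) = 3×7×9 = 189
triangle coeff Δ(1,3,4) = 1/252
Σ_t [0,0]: t=0:+1/36 = 1/36
(3j)²=4/63 [(1 3 4; 0 0 0)], sign=+1
Σ_t [0,0]: t=0:+1/96 = 1/96
(3j)²=5/84 [(1 3 4; -1 -1 2)], sign=+1
⇒ 4πI² = 5/7
I = (+1)√(5/7/(4π)) = 0.23841361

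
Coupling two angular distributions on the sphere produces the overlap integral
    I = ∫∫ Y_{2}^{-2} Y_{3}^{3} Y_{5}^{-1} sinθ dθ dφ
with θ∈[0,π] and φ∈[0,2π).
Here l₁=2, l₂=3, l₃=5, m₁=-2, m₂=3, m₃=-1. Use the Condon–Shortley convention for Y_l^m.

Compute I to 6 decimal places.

-0.023961

Checks pass: Σm=0; 10 even; l₃=5∈[1,5].
(2·2+1)(2·3+1)(2·5+1) = 385
Δ: 0! 4! 6! / 11! → 1/2310
sum: t=0:+1/144 = 1/144
3j²(2 3 5; 0 0 0) = Δ·Π!·Σ² = 10/231  (sign -1)
sum: t=0:+1/17280 = 1/17280
3j²(2 3 5; -2 3 -1) = Δ·Π!·Σ² = 1/2310  (sign +1)
combine: 4πI² = 385·10/231·1/2310 = 5/693
take √, sign -1: I = -0.02396147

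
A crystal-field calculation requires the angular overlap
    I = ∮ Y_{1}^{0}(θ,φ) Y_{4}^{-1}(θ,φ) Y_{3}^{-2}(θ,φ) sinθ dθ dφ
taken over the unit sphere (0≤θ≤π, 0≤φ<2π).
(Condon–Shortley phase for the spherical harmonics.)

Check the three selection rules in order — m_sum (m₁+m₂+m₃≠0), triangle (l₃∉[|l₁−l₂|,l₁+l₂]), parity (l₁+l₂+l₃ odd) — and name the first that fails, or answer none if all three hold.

m₁+m₂+m₃ = 0 − 1 − 2 = -3  ✗
triangle: |1−4|=3 ≤ l₃=3 ≤ 1+4=5
parity: l₁+l₂+l₃ = 8 is even

m_sum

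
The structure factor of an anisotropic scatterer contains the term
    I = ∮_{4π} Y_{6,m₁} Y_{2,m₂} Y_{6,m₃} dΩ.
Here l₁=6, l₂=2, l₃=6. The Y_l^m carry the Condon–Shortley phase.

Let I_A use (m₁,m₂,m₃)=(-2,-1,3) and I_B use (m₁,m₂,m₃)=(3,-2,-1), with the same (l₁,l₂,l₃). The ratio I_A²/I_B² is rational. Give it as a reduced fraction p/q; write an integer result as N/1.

5/8

Same 6,2,6: normalisation and zero-m 3j drop out of the ratio.
A: Δ: 2! 10! 2! / 15! → 1/90090; sum: t=0:+1/161280 t=1:−1/60480 = -1/96768; 3j²(6 2 6; -2 -1 3) = Δ·Π!·Σ² = 15/1001  (sign +1)
B: Δ: 2! 10! 2! / 15! → 1/90090; sum: t=0:+1/120960 = 1/120960; 3j²(6 2 6; 3 -2 -1) = Δ·Π!·Σ² = 24/1001  (sign -1)
I_A²/I_B² = (15/1001)/(24/1001) = 5/8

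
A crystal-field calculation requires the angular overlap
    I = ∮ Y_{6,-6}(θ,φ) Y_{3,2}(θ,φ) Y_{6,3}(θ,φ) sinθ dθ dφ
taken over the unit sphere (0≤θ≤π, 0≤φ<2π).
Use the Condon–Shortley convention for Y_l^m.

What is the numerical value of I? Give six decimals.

Σmᵢ = -1 ≠ 0, so the φ-integral vanishes; I = 0

0.000000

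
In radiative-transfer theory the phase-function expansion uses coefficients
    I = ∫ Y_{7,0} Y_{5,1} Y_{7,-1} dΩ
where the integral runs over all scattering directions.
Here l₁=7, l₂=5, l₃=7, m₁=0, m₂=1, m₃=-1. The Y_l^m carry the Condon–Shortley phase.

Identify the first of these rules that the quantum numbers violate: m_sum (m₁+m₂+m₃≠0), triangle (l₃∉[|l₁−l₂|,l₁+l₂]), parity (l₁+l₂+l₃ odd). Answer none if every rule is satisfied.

parity

Σmᵢ = 0  ✓
l₃∈[|l₁−l₂|,l₁+l₂]=[2,12], have l₃=7  ✓
Σlᵢ = 19 ⇒ odd  ✗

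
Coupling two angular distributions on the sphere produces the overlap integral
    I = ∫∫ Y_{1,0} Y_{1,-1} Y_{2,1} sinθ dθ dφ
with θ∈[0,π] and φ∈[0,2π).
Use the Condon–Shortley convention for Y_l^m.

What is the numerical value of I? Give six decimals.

m-sum 0 ✓  L=4 even ✓  0≤2≤2 ✓
Π(2lᵢ+1) = 3×3×5 = 45
triangle coeff Δ(1,1,2) = 1/30
Σ_t [0,0]: t=0:+1/1 = 1/1
(3j)²=2/15 [(1 1 2; 0 0 0)], sign=+1
Σ_t [0,0]: t=0:+1/2 = 1/2
(3j)²=1/10 [(1 1 2; 0 -1 1)], sign=-1
⇒ 4πI² = 3/5
I = (-1)√(3/5/(4π)) = -0.21850969

-0.218510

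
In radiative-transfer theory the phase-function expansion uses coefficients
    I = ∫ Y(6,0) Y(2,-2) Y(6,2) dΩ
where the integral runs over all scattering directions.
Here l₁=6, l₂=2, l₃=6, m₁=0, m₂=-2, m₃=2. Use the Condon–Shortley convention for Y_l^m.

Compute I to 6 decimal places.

-0.191909

Checks pass: Σm=0; 14 even; l₃=6∈[4,8].
(2·6+1)(2·2+1)(2·6+1) = 845
Δ: 2! 10! 2! / 15! → 1/90090
sum: t=0:+1/69120 t=1:−1/14400 t=2:+1/69120 = -7/172800
3j²(6 2 6; 0 0 0) = Δ·Π!·Σ² = 14/715  (sign -1)
sum: t=0:+1/69120 = 1/69120
3j²(6 2 6; 0 -2 2) = Δ·Π!·Σ² = 4/143  (sign +1)
combine: 4πI² = 845·14/715·4/143 = 56/121
take √, sign -1: I = -0.19190947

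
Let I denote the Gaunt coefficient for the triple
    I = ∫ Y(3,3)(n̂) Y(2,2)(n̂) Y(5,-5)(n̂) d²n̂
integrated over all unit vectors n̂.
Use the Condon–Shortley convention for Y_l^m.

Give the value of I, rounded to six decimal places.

Rules hold: Σm=0, L=10 even, 1≤5≤5.
N = 7·5·11 = 385
Δ = 0!·6!·4!/11! = 1/2310
Racah Σ t=0..0: t=0:+1/144 = 1/144
⇒ 3j(3 2 5; 0 0 0)² = 10/231, sgn -1
Racah Σ t=0..0: t=0:+1/17280 = 1/17280
⇒ 3j(3 2 5; 3 2 -5)² = 1/11, sgn +1
4πI² = N·(3j₀)²·(3jₘ)² = 50/33
I = -1·√(1.51515/4π) = -0.34723469

-0.347235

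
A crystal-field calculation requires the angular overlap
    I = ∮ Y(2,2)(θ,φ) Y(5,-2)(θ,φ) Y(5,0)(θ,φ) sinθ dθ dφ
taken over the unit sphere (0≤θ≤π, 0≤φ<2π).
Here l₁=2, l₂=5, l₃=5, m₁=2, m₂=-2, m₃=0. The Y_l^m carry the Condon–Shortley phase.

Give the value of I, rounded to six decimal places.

-0.191372

Checks pass: Σm=0; 12 even; l₃=5∈[3,7].
(2·2+1)(2·5+1)(2·5+1) = 605
Δ: 2! 2! 8! / 13! → 1/38610
sum: t=0:+1/2880 t=1:−1/576 t=2:+1/2880 = -1/960
3j²(2 5 5; 0 0 0) = Δ·Π!·Σ² = 10/429  (sign +1)
sum: t=0:+1/2880 = 1/2880
3j²(2 5 5; 2 -2 0) = Δ·Π!·Σ² = 14/429  (sign -1)
combine: 4πI² = 605·10/429·14/429 = 700/1521
take √, sign -1: I = -0.19137248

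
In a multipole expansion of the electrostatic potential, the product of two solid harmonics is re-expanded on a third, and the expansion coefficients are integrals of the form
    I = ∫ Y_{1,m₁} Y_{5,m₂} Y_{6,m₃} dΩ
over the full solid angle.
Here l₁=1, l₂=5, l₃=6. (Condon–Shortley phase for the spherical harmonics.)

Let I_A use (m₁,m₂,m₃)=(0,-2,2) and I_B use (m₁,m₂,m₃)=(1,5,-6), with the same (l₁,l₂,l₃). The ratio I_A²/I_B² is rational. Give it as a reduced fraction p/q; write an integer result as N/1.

l's match ⇒ only the (l;m) 3-j factors differ between A and B.
A: triangle coeff Δ(1,5,6) = 1/858; Σ_t [0,0]: t=0:+1/30240 = 1/30240; (3j)²=16/429 [(1 5 6; 0 -2 2)], sign=+1
B: triangle coeff Δ(1,5,6) = 1/858; Σ_t [0,0]: t=0:+1/7257600 = 1/7257600; (3j)²=1/13 [(1 5 6; 1 5 -6)], sign=+1
I_A²/I_B² = (16/429)/(1/13) = 16/33

16/33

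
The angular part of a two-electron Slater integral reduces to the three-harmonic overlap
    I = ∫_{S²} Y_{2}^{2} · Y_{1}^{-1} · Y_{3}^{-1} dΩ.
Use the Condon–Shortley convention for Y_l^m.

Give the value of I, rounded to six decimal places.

-0.082589

Rules hold: Σm=0, L=6 even, 1≤3≤3.
N = 5·3·7 = 105
Δ = 0!·4!·2!/7! = 1/105
Racah Σ t=0..0: t=0:+1/4 = 1/4
⇒ 3j(2 1 3; 0 0 0)² = 3/35, sgn -1
Racah Σ t=0..0: t=0:+1/48 = 1/48
⇒ 3j(2 1 3; 2 -1 -1)² = 1/105, sgn +1
4πI² = N·(3j₀)²·(3jₘ)² = 3/35
I = -1·√(0.0857143/4π) = -0.08258890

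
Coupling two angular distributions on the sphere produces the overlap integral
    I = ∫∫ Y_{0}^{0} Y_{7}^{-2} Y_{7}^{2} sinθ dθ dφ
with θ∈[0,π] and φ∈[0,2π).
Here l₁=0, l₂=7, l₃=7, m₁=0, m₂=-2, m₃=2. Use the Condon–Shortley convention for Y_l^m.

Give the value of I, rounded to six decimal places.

m-sum 0 ✓  L=14 even ✓  7≤7≤7 ✓
Π(2lᵢ+1) = 1×15×15 = 225
triangle coeff Δ(0,7,7) = 1/15
Σ_t [0,0]: t=0:+1/25401600 = 1/25401600
(3j)²=1/15 [(0 7 7; 0 0 0)], sign=-1
Σ_t [0,0]: t=0:+1/43545600 = 1/43545600
(3j)²=1/15 [(0 7 7; 0 -2 2)], sign=-1
⇒ 4πI² = 1/1
I = (+1)√(1/1/(4π)) = 0.28209479

0.282095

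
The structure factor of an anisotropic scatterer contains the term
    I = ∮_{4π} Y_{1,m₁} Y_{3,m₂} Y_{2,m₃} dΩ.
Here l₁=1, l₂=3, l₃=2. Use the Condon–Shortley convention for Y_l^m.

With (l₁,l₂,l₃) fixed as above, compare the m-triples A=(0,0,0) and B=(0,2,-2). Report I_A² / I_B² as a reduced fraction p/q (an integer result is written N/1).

Shared (l₁,l₂,l₃)=(1,3,2): N and (l;000)² cancel in I_A²/I_B².
A: Δ = 2!·0!·4!/7! = 1/105; Racah Σ t=1..1: t=1:−1/4 = -1/4; ⇒ 3j(1 3 2; 0 0 0)² = 3/35, sgn -1
B: Δ = 2!·0!·4!/7! = 1/105; Racah Σ t=1..1: t=1:−1/24 = -1/24; ⇒ 3j(1 3 2; 0 2 -2)² = 1/21, sgn -1
I_A²/I_B² = (3/35)/(1/21) = 9/5

9/5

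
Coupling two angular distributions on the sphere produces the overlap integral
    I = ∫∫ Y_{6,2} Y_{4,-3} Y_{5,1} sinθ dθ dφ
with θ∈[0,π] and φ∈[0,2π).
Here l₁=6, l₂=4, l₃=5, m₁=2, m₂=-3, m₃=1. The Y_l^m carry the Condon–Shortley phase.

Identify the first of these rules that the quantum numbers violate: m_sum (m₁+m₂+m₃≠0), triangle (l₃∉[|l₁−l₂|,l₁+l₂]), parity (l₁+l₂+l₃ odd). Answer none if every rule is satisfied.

parity

azimuthal sum: 2 − 3 + 1 = 0  ✓
2 ≤ 5 ≤ 10 (triangle on l)  ✓
L = 6 + 4 + 5 = 15 (odd)  ✗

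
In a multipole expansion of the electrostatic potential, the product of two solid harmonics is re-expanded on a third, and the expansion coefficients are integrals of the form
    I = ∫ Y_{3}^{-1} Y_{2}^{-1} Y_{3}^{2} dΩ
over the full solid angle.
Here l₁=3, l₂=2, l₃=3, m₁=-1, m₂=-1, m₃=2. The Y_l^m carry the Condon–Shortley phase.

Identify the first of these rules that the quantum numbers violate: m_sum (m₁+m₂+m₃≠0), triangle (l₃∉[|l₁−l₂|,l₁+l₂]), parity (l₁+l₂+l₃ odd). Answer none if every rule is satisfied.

none

azimuthal sum: -1 − 1 + 2 = 0  ✓
1 ≤ 3 ≤ 5 (triangle on l)  ✓
L = 3 + 2 + 3 = 8 (even)  ✓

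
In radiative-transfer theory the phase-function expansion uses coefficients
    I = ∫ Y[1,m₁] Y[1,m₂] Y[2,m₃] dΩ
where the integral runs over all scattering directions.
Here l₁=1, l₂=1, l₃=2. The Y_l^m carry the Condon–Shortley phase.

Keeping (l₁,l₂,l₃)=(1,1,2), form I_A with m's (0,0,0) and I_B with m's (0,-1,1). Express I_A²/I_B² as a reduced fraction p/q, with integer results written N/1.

4/3

Shared (l₁,l₂,l₃)=(1,1,2): N and (l;000)² cancel in I_A²/I_B².
A: Δ = 0!·2!·2!/5! = 1/30; Racah Σ t=0..0: t=0:+1/1 = 1/1; ⇒ 3j(1 1 2; 0 0 0)² = 2/15, sgn +1
B: Δ = 0!·2!·2!/5! = 1/30; Racah Σ t=0..0: t=0:+1/2 = 1/2; ⇒ 3j(1 1 2; 0 -1 1)² = 1/10, sgn -1
I_A²/I_B² = (2/15)/(1/10) = 4/3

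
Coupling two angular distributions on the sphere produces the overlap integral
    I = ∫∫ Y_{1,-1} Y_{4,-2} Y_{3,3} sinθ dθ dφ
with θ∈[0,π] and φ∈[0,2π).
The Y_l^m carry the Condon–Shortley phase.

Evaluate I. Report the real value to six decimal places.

Checks pass: Σm=0; 8 even; l₃=3∈[3,5].
(2·1+1)(2·4+1)(2·3+1) = 189
Δ: 2! 0! 6! / 9! → 1/252
sum: t=1:−1/36 = -1/36
3j²(1 4 3; 0 0 0) = Δ·Π!·Σ² = 4/63  (sign +1)
sum: t=2:+1/1440 = 1/1440
3j²(1 4 3; -1 -2 3) = Δ·Π!·Σ² = 1/252  (sign +1)
combine: 4πI² = 189·4/63·1/252 = 1/21
take √, sign +1: I = 0.06155813

0.061558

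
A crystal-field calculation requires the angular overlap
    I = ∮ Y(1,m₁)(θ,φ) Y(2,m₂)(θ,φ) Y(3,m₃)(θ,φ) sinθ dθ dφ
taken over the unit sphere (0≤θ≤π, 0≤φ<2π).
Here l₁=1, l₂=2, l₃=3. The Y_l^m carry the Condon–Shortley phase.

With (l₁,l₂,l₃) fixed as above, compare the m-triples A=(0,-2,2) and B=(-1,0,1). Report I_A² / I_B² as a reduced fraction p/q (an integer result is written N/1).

Shared (l₁,l₂,l₃)=(1,2,3): N and (l;000)² cancel in I_A²/I_B².
A: Δ = 0!·2!·4!/7! = 1/105; Racah Σ t=0..0: t=0:+1/24 = 1/24; ⇒ 3j(1 2 3; 0 -2 2)² = 1/21, sgn -1
B: Δ = 0!·2!·4!/7! = 1/105; Racah Σ t=0..0: t=0:+1/8 = 1/8; ⇒ 3j(1 2 3; -1 0 1)² = 2/35, sgn +1
I_A²/I_B² = (1/21)/(2/35) = 5/6

5/6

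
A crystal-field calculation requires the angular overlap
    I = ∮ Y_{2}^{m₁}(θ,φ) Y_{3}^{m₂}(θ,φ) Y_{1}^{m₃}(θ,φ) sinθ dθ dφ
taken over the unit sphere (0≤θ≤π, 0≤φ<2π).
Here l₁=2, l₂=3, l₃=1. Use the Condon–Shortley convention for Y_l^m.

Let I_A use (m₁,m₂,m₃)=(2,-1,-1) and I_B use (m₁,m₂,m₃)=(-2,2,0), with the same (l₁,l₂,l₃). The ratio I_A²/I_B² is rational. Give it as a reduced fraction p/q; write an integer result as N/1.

1/5

l's match ⇒ only the (l;m) 3-j factors differ between A and B.
A: triangle coeff Δ(2,3,1) = 1/105; Σ_t [0,0]: t=0:+1/48 = 1/48; (3j)²=1/105 [(2 3 1; 2 -1 -1)], sign=+1
B: triangle coeff Δ(2,3,1) = 1/105; Σ_t [4,4]: t=4:+1/24 = 1/24; (3j)²=1/21 [(2 3 1; -2 2 0)], sign=-1
I_A²/I_B² = (1/105)/(1/21) = 1/5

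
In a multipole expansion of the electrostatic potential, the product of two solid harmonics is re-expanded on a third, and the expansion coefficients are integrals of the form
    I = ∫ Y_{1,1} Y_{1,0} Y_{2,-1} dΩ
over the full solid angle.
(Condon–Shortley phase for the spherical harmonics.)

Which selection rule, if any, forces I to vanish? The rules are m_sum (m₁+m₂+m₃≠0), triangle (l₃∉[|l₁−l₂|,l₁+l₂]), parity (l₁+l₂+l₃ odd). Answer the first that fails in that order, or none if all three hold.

azimuthal sum: 1 + 0 − 1 = 0  ✓
0 ≤ 2 ≤ 2 (triangle on l)  ✓
L = 1 + 1 + 2 = 4 (even)  ✓

none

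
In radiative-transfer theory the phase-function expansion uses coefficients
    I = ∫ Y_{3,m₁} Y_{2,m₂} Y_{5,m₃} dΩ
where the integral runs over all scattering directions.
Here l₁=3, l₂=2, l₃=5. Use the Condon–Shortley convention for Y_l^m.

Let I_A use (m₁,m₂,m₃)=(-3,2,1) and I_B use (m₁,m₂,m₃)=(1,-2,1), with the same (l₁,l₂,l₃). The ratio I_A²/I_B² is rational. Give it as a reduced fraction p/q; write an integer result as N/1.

Same 3,2,5: normalisation and zero-m 3j drop out of the ratio.
A: Δ: 0! 6! 4! / 11! → 1/2310; sum: t=0:+1/17280 = 1/17280; 3j²(3 2 5; -3 2 1) = Δ·Π!·Σ² = 1/2310  (sign +1)
B: Δ: 0! 6! 4! / 11! → 1/2310; sum: t=0:+1/1152 = 1/1152; 3j²(3 2 5; 1 -2 1) = Δ·Π!·Σ² = 1/154  (sign +1)
I_A²/I_B² = (1/2310)/(1/154) = 1/15

1/15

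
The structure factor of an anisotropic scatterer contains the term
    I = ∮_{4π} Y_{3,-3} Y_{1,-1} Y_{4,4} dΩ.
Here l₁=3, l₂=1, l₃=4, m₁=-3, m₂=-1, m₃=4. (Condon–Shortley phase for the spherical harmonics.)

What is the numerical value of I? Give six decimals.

0.325735

m-sum 0 ✓  L=8 even ✓  2≤4≤4 ✓
Π(2lᵢ+1) = 7×3×9 = 189
triangle coeff Δ(3,1,4) = 1/252
Σ_t [0,0]: t=0:+1/36 = 1/36
(3j)²=4/63 [(3 1 4; 0 0 0)], sign=+1
Σ_t [0,0]: t=0:+1/1440 = 1/1440
(3j)²=1/9 [(3 1 4; -3 -1 4)], sign=+1
⇒ 4πI² = 4/3
I = (+1)√(4/3/(4π)) = 0.32573501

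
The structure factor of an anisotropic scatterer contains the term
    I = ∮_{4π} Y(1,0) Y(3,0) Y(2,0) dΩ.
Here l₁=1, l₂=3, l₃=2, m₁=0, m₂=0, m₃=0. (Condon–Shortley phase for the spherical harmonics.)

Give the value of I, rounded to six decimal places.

0.247767

m-sum 0 ✓  L=6 even ✓  2≤2≤4 ✓
Π(2lᵢ+1) = 3×7×5 = 105
triangle coeff Δ(1,3,2) = 1/105
Σ_t [1,1]: t=1:−1/4 = -1/4
(3j)²=3/35 [(1 3 2; 0 0 0)], sign=-1
(m-triple is (0,0,0) — same symbol as above.)
⇒ 4πI² = 27/35
I = (+1)√(27/35/(4π)) = 0.24776670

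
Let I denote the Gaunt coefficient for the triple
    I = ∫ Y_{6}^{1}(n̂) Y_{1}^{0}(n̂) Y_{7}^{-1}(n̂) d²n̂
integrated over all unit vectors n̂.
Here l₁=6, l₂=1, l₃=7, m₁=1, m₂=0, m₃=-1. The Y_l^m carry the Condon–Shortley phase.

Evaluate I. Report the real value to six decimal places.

Checks pass: Σm=0; 14 even; l₃=7∈[5,7].
(2·6+1)(2·1+1)(2·7+1) = 585
Δ: 0! 12! 2! / 15! → 1/1365
sum: t=0:+1/518400 = 1/518400
3j²(6 1 7; 0 0 0) = Δ·Π!·Σ² = 7/195  (sign -1)
sum: t=0:+1/604800 = 1/604800
3j²(6 1 7; 1 0 -1) = Δ·Π!·Σ² = 16/455  (sign +1)
combine: 4πI² = 585·7/195·16/455 = 48/65
take √, sign -1: I = -0.24241473

-0.242415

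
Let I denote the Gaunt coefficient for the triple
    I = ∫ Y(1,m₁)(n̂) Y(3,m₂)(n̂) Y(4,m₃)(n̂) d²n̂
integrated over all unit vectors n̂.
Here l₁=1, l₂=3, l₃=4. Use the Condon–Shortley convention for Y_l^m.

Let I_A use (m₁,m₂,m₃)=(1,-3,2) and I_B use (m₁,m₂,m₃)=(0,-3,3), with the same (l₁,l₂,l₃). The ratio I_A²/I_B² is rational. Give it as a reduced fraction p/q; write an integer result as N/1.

1/7

Shared (l₁,l₂,l₃)=(1,3,4): N and (l;000)² cancel in I_A²/I_B².
A: Δ = 0!·2!·6!/9! = 1/252; Racah Σ t=0..0: t=0:+1/1440 = 1/1440; ⇒ 3j(1 3 4; 1 -3 2)² = 1/252, sgn +1
B: Δ = 0!·2!·6!/9! = 1/252; Racah Σ t=0..0: t=0:+1/720 = 1/720; ⇒ 3j(1 3 4; 0 -3 3)² = 1/36, sgn -1
I_A²/I_B² = (1/252)/(1/36) = 1/7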